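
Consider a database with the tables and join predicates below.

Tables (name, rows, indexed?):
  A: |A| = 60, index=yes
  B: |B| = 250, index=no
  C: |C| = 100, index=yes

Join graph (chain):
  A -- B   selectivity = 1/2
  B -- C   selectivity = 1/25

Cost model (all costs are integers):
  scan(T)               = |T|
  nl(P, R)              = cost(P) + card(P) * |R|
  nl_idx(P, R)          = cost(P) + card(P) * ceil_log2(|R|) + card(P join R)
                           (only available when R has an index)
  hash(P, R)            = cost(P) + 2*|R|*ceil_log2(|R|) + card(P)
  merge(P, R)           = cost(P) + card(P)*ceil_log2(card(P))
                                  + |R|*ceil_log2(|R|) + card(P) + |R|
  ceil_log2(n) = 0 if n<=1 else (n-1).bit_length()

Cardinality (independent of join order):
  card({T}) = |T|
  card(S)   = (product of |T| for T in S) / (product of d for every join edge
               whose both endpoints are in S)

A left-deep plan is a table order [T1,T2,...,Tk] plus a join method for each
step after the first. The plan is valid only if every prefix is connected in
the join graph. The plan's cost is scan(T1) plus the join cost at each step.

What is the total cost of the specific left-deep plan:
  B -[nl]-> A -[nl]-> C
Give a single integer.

765250

step 1: scan B: cost=250, card=250
step 2: join A via nl
    card(P join A) = 250*60/(2) = 7500
    cost = 250 + 250*60 = 15250
step 3: join C via nl
    card(P join C) = 7500*100/(25) = 30000
    cost = 15250 + 7500*100 = 765250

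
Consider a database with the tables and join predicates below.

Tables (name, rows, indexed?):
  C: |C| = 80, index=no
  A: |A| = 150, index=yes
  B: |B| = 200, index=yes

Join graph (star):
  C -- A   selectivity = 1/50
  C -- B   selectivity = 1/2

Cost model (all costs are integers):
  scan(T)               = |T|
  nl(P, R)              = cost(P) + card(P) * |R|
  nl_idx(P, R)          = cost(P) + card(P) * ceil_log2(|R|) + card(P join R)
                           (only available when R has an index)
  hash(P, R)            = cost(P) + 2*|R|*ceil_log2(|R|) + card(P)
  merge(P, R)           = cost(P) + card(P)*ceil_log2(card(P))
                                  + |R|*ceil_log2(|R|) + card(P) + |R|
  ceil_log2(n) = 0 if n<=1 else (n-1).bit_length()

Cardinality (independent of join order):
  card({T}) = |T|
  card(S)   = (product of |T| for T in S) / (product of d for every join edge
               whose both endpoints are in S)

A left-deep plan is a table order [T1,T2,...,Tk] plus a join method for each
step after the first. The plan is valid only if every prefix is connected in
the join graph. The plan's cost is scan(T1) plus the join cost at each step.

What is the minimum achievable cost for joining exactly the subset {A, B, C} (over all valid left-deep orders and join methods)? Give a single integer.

4400

Selinger DP over subsets of {A,B,C}:
  {C}: scan cost=80, card=80
  {A}: scan cost=150, card=150
  {B}: scan cost=200, card=200
  {AC}: card=240; try (A,nl_idx)→960, (C,hash)→1420, (A,merge)→2070, (C,merge)→2140, (A,hash)→2560, (A,nl)→12080 …(+1); best=960 via (A,nl_idx)
  {BC}: card=8000; try (C,hash)→1520, (B,merge)→2520, (C,merge)→2640, (B,hash)→3360, (B,nl_idx)→8720, (B,nl)→16080 …(+1); best=1520 via (C,hash)
  {ABC}: card=24000; try (B,hash)→4400, (B,merge)→4920, (A,hash)→11920, (B,nl_idx)→26880, (B,nl)→48960, (A,nl_idx)→89520 …(+2); best=4400 via (B,hash)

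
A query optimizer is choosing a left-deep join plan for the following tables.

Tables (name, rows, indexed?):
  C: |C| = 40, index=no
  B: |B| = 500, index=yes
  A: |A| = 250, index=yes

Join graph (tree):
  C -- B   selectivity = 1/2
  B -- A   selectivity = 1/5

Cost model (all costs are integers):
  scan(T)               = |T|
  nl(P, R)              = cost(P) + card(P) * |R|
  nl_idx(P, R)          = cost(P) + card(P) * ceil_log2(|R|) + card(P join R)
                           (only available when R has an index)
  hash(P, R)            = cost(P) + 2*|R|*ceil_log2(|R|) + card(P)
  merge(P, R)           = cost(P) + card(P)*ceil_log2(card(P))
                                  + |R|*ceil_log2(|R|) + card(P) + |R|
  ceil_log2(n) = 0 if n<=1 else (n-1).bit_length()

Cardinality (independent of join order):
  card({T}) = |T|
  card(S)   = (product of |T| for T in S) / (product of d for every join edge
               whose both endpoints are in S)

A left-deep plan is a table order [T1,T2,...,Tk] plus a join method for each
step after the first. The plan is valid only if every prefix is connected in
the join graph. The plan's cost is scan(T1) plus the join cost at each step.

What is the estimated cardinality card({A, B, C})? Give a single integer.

500000

Tables in S: A(250), B(500), C(40)
Edges inside S: C-B(d=2), B-A(d=5)
numerator = 250 * 500 * 40 = 5000000
denominator = 2 * 5 = 10
card(S) = 5000000 / 10 = 500000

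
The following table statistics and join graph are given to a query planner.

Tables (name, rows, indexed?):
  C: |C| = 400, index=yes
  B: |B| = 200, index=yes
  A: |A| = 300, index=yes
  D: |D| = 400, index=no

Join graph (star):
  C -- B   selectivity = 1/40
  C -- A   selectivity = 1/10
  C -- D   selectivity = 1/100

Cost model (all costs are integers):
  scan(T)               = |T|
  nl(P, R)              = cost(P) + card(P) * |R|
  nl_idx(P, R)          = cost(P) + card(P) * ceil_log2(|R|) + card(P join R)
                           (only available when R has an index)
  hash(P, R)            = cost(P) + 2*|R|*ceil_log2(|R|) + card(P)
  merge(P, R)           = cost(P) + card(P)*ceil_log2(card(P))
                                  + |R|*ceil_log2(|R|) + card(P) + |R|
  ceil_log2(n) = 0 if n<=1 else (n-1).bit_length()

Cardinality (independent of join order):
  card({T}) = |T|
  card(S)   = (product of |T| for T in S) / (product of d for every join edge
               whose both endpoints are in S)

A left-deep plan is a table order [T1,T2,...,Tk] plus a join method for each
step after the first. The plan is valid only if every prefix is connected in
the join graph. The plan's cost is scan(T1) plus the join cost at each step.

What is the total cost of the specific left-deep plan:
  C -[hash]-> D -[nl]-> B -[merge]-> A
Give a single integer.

step 1: scan C: cost=400, card=400
step 2: join D via hash
    card(P join D) = 400*400/(100) = 1600
    cost = 400 + 2*400*9 + 400 = 8000
step 3: join B via nl
    card(P join B) = 1600*200/(40) = 8000
    cost = 8000 + 1600*200 = 328000
step 4: join A via merge
    card(P join A) = 8000*300/(10) = 240000
    cost = 328000 + 8000*13 + 300*9 + 8000 + 300 = 443000

443000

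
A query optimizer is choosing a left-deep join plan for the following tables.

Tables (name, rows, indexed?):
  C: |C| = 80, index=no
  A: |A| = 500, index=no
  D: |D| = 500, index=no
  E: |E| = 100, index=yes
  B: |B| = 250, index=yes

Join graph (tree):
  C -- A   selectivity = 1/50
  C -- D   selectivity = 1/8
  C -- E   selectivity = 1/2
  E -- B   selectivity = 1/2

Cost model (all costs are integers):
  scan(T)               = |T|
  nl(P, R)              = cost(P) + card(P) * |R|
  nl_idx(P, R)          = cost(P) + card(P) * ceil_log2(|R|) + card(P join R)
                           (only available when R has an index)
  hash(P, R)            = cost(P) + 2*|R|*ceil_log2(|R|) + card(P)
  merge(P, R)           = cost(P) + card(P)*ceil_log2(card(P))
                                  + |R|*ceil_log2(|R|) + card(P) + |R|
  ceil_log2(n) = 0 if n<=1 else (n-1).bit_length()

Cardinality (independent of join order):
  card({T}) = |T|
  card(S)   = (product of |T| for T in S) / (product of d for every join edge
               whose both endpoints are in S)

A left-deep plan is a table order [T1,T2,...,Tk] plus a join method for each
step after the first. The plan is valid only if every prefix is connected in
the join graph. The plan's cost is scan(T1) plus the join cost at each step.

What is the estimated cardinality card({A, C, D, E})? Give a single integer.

Tables in S: A(500), C(80), D(500), E(100)
Edges inside S: C-A(d=50), C-D(d=8), C-E(d=2)
numerator = 500 * 80 * 500 * 100 = 2000000000
denominator = 50 * 8 * 2 = 800
card(S) = 2000000000 / 800 = 2500000

2500000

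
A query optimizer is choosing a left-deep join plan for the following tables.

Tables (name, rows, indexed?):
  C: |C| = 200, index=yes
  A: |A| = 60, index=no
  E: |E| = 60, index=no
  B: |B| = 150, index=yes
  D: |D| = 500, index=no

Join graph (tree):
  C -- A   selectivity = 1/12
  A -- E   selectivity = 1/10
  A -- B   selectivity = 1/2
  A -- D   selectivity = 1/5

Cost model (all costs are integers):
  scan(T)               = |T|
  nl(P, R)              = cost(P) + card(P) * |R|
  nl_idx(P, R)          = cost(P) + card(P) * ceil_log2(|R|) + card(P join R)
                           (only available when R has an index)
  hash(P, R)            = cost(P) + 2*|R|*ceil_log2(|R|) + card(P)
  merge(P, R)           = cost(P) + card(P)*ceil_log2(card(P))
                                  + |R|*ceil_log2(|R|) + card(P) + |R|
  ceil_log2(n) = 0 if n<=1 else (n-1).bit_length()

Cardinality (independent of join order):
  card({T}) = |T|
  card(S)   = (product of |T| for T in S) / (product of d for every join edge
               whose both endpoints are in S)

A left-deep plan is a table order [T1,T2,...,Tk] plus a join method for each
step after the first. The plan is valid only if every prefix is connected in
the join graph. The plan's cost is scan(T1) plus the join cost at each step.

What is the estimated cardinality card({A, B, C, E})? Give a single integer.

Tables in S: A(60), B(150), C(200), E(60)
Edges inside S: C-A(d=12), A-E(d=10), A-B(d=2)
numerator = 60 * 150 * 200 * 60 = 108000000
denominator = 12 * 10 * 2 = 240
card(S) = 108000000 / 240 = 450000

450000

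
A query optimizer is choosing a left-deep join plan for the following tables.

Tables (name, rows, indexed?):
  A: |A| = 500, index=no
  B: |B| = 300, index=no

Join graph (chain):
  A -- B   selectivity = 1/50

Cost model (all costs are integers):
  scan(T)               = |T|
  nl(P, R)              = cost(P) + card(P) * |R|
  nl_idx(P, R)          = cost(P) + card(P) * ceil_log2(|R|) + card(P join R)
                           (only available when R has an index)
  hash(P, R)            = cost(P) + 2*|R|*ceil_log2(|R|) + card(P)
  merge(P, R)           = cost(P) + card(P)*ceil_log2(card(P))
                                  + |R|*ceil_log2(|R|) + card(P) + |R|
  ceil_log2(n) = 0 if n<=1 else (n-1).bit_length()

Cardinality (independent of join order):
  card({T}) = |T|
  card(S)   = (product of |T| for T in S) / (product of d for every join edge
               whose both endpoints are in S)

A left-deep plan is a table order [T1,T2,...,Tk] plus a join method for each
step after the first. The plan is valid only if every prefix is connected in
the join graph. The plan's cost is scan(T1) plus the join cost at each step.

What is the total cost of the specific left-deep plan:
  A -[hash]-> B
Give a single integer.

6400

step 1: scan A: cost=500, card=500
step 2: join B via hash
    card(P join B) = 500*300/(50) = 3000
    cost = 500 + 2*300*9 + 500 = 6400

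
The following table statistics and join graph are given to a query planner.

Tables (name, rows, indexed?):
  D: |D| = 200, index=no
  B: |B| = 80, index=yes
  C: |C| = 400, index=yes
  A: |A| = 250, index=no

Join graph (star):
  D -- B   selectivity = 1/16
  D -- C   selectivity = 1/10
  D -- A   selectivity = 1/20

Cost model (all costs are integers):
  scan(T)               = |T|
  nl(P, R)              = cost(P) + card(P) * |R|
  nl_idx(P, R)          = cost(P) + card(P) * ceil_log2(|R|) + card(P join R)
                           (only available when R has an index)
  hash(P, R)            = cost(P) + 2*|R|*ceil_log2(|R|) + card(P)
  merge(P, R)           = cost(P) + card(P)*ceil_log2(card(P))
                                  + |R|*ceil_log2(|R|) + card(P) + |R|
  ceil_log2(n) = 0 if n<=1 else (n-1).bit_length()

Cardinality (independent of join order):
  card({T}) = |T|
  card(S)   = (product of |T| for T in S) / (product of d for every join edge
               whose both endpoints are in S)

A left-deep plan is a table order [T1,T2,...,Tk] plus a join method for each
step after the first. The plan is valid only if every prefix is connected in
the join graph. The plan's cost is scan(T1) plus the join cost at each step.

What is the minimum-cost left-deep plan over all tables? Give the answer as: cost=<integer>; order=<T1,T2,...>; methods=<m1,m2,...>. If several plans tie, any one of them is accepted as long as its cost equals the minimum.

cost=26220; order=D,B,A,C; methods=hash,hash,hash

Selinger DP (subsets sized 1..n):
  {D}: scan cost=200, card=200
  {B}: scan cost=80, card=80
  {C}: scan cost=400, card=400
  {A}: scan cost=250, card=250
  {BD}: card=1000; try (B,hash)→1520, (D,merge)→2520, (B,nl_idx)→2600, (B,merge)→2640, (D,hash)→3360, (D,nl)→16080 …(+1); best=1520 via (B,hash)
  {CD}: card=8000; try (D,hash)→4000, (C,merge)→6000, (D,merge)→6200, (C,hash)→7600, (C,nl_idx)→10000, (C,nl)→80200 …(+1); best=4000 via (D,hash)
  {AD}: card=2500; try (D,hash)→3700, (A,merge)→4250, (D,merge)→4300, (A,hash)→4400, (A,nl)→50200, (D,nl)→50250; best=3700 via (D,hash)
  {BCD}: card=40000; try (C,hash)→9720, (B,hash)→13120, (C,merge)→16520, (C,nl_idx)→50520, (B,nl_idx)→100000, (B,merge)→116640 …(+2); best=9720 via (C,hash)
  {ABD}: card=12500; try (A,hash)→6520, (B,hash)→7320, (A,merge)→14770, (B,nl_idx)→33700, (B,merge)→36840, (B,nl)→203700 …(+1); best=6520 via (A,hash)
  {ACD}: card=100000; try (C,hash)→13400, (A,hash)→16000, (C,merge)→40200, (A,merge)→118250, (C,nl_idx)→126200, (C,nl)→1003700 …(+1); best=13400 via (C,hash)
  {ABCD}: card=500000; try (C,hash)→26220, (A,hash)→53720, (B,hash)→114520, (C,merge)→198020, (C,nl_idx)→619020, (A,merge)→691970 …(+5); best=26220 via (C,hash)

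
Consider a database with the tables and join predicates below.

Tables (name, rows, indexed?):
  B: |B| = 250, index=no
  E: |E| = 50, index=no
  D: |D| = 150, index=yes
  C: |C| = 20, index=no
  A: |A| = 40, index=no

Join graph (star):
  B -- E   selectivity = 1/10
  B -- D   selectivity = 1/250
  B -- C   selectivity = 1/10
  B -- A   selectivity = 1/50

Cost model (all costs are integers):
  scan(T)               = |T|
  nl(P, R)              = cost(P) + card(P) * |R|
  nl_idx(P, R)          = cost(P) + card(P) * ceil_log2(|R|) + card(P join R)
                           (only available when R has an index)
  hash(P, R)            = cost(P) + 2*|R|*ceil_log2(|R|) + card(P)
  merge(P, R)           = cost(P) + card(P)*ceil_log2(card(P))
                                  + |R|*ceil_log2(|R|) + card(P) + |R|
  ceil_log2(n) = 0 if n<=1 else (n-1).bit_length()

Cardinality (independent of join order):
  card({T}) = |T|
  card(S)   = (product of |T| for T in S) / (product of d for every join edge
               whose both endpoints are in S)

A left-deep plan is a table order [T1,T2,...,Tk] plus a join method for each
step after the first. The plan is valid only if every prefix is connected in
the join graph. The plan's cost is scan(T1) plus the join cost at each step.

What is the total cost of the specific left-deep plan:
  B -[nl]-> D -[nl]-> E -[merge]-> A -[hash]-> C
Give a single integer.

54580

step 1: scan B: cost=250, card=250
step 2: join D via nl
    card(P join D) = 250*150/(250) = 150
    cost = 250 + 250*150 = 37750
step 3: join E via nl
    card(P join E) = 150*50/(10) = 750
    cost = 37750 + 150*50 = 45250
step 4: join A via merge
    card(P join A) = 750*40/(50) = 600
    cost = 45250 + 750*10 + 40*6 + 750 + 40 = 53780
step 5: join C via hash
    card(P join C) = 600*20/(10) = 1200
    cost = 53780 + 2*20*5 + 600 = 54580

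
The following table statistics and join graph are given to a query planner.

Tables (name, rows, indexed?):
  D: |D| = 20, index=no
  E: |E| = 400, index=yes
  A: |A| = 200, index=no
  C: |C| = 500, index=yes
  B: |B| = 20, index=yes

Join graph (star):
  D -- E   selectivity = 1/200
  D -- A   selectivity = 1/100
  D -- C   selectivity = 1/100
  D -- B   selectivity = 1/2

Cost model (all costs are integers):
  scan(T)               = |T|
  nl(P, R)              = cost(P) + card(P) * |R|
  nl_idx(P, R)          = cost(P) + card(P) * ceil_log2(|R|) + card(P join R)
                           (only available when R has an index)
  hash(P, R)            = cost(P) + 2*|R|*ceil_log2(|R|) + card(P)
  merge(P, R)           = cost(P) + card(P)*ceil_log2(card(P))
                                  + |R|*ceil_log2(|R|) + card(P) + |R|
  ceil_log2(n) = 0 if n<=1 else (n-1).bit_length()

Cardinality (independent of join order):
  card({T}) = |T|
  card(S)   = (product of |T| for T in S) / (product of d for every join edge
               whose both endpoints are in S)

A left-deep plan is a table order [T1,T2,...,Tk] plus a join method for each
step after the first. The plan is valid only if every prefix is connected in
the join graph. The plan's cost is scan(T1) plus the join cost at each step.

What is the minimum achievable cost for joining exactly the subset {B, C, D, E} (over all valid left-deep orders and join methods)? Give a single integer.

Selinger DP over subsets of {B,C,D,E}:
  {D}: scan cost=20, card=20
  {E}: scan cost=400, card=400
  {C}: scan cost=500, card=500
  {B}: scan cost=20, card=20
  {DE}: card=40; try (E,nl_idx)→240, (D,hash)→1000, (E,merge)→4140, (D,merge)→4520, (E,hash)→7240, (E,nl)→8020 …(+1); best=240 via (E,nl_idx)
  {CD}: card=100; try (C,nl_idx)→300, (D,hash)→1200, (C,merge)→5140, (D,merge)→5620, (C,hash)→9040, (C,nl)→10020 …(+1); best=300 via (C,nl_idx)
  {BD}: card=200; try (D,hash)→240, (B,hash)→240, (D,merge)→260, (B,merge)→260, (B,nl_idx)→320, (D,nl)→420 …(+1); best=240 via (D,hash)
  {CDE}: card=200; try (C,nl_idx)→800, (E,nl_idx)→1400, (E,merge)→5100, (C,merge)→5520, (E,hash)→7600, (C,hash)→9280 …(+2); best=800 via (C,nl_idx)
  {BDE}: card=400; try (B,hash)→480, (B,merge)→640, (B,nl_idx)→840, (B,nl)→1040, (E,nl_idx)→2440, (E,merge)→6040 …(+2); best=480 via (B,hash)
  {BCD}: card=1000; try (B,hash)→600, (B,merge)→1220, (B,nl_idx)→1800, (B,nl)→2300, (C,nl_idx)→3040, (C,merge)→7040 …(+2); best=600 via (B,hash)
  {BCDE}: card=2000; try (B,hash)→1200, (B,merge)→2720, (B,nl_idx)→3800, (B,nl)→4800, (C,nl_idx)→6080, (E,hash)→8800 …(+6); best=1200 via (B,hash)

1200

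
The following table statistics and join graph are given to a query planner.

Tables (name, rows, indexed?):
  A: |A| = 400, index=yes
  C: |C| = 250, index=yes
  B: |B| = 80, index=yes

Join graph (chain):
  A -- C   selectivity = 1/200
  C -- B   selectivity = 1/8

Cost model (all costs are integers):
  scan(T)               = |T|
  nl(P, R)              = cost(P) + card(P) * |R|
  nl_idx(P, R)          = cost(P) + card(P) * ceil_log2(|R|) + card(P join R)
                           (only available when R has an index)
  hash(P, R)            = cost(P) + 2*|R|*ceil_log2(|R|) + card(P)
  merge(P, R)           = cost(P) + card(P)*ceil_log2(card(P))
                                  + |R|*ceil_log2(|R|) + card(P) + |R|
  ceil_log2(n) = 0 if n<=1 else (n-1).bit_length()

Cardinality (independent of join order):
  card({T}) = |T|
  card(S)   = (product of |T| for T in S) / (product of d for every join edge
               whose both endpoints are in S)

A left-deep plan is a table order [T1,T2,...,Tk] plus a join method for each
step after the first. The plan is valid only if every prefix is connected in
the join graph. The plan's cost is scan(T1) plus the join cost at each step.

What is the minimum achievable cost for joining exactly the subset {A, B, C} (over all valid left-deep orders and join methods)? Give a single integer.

4620

Selinger DP over subsets of {A,B,C}:
  {A}: scan cost=400, card=400
  {C}: scan cost=250, card=250
  {B}: scan cost=80, card=80
  {AC}: card=500; try (A,nl_idx)→3000, (C,nl_idx)→4100, (C,hash)→4800, (A,merge)→6500, (C,merge)→6650, (A,hash)→7700 …(+2); best=3000 via (A,nl_idx)
  {BC}: card=2500; try (B,hash)→1620, (C,merge)→2970, (B,merge)→3140, (C,nl_idx)→3220, (C,hash)→4160, (B,nl_idx)→4500 …(+2); best=1620 via (B,hash)
  {ABC}: card=5000; try (B,hash)→4620, (B,merge)→8640, (A,hash)→11320, (B,nl_idx)→11500, (A,nl_idx)→29120, (A,merge)→38120 …(+2); best=4620 via (B,hash)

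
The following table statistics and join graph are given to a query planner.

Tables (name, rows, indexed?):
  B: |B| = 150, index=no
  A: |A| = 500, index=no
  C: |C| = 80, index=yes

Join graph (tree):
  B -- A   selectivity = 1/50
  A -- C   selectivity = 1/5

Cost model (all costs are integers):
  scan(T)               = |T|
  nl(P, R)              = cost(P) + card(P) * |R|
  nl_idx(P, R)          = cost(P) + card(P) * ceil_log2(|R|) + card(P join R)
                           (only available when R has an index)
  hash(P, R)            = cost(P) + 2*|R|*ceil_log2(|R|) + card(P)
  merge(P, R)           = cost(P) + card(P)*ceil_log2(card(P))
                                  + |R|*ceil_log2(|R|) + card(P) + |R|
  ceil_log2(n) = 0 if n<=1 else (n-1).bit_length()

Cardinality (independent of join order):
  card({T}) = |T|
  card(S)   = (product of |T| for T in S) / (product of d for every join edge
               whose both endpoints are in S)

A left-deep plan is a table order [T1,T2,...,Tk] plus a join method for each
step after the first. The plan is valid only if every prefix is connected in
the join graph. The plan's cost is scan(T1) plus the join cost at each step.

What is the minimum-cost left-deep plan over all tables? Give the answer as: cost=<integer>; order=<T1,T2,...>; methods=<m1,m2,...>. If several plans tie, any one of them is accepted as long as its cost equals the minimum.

cost=6020; order=A,B,C; methods=hash,hash

Selinger DP (subsets sized 1..n):
  {B}: scan cost=150, card=150
  {A}: scan cost=500, card=500
  {C}: scan cost=80, card=80
  {AB}: card=1500; try (B,hash)→3400, (A,merge)→6500, (B,merge)→6850, (A,hash)→9300, (A,nl)→75150, (B,nl)→75500; best=3400 via (B,hash)
  {AC}: card=8000; try (C,hash)→2120, (A,merge)→5720, (C,merge)→6140, (A,hash)→9160, (C,nl_idx)→12000, (A,nl)→40080 …(+1); best=2120 via (C,hash)
  {ABC}: card=24000; try (C,hash)→6020, (B,hash)→12520, (C,merge)→22040, (C,nl_idx)→37900, (B,merge)→115470, (C,nl)→123400 …(+1); best=6020 via (C,hash)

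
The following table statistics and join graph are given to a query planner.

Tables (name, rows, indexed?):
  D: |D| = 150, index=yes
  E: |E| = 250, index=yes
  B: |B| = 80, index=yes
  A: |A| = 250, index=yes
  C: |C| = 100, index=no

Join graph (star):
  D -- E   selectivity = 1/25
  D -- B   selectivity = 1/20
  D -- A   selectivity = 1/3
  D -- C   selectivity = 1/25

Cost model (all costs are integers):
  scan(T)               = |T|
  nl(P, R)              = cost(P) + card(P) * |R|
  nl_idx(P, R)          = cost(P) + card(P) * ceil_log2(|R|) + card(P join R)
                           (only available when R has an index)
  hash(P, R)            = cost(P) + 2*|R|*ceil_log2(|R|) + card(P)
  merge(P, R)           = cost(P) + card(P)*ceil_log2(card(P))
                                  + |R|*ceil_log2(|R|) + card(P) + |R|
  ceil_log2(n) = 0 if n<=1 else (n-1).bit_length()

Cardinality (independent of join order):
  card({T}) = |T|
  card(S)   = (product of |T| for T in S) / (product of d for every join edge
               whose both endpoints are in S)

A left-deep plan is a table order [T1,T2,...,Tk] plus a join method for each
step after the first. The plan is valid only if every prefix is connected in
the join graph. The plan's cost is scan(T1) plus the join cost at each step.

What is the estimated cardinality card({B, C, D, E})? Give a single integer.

Tables in S: B(80), C(100), D(150), E(250)
Edges inside S: D-E(d=25), D-B(d=20), D-C(d=25)
numerator = 80 * 100 * 150 * 250 = 300000000
denominator = 25 * 20 * 25 = 12500
card(S) = 300000000 / 12500 = 24000

24000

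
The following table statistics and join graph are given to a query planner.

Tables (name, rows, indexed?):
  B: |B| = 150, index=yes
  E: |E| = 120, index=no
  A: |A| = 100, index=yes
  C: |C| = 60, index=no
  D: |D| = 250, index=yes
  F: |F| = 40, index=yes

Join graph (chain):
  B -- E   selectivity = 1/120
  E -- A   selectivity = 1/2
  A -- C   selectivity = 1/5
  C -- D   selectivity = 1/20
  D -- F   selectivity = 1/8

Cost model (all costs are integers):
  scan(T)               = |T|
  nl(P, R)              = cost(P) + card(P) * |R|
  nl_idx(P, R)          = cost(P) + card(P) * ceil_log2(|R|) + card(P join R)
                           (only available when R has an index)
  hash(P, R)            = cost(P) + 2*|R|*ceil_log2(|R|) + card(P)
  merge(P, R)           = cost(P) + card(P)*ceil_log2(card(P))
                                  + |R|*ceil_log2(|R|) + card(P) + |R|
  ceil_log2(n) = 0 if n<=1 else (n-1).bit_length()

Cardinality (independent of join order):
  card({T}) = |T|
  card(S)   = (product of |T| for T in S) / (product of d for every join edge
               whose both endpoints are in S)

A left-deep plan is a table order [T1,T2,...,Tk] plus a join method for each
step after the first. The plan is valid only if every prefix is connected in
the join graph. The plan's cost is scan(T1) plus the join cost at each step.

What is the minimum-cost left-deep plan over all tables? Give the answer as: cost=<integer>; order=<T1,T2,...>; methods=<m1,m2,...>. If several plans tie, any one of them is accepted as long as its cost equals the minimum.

Selinger DP (subsets sized 1..n):
  {B}: scan cost=150, card=150
  {E}: scan cost=120, card=120
  {A}: scan cost=100, card=100
  {C}: scan cost=60, card=60
  {D}: scan cost=250, card=250
  {F}: scan cost=40, card=40
  {BE}: card=150; try (B,nl_idx)→1230, (E,hash)→1980, (B,merge)→2430, (E,merge)→2460, (B,hash)→2640, (B,nl)→18120 …(+1); best=1230 via (B,nl_idx)
  {AE}: card=6000; try (A,hash)→1640, (E,merge)→1860, (E,hash)→1880, (A,merge)→1880, (A,nl_idx)→6960, (E,nl)→12100 …(+1); best=1640 via (A,hash)
  {AC}: card=1200; try (C,hash)→920, (A,merge)→1280, (C,merge)→1320, (A,hash)→1520, (A,nl_idx)→1680, (A,nl)→6060 …(+1); best=920 via (C,hash)
  {CD}: card=750; try (C,hash)→1220, (D,nl_idx)→1290, (D,merge)→2730, (C,merge)→2920, (D,hash)→4120, (D,nl)→15060 …(+1); best=1220 via (C,hash)
  {DF}: card=1250; try (F,hash)→980, (D,nl_idx)→1610, (D,merge)→2570, (F,merge)→2780, (F,nl_idx)→3000, (D,hash)→4080 …(+2); best=980 via (F,hash)
  {ABE}: card=7500; try (A,hash)→2780, (A,merge)→3380, (A,nl_idx)→9780, (B,hash)→10040, (A,nl)→16230, (B,nl_idx)→57140 …(+2); best=2780 via (A,hash)
  {ACE}: card=72000; try (E,hash)→3800, (C,hash)→8360, (E,merge)→16280, (C,merge)→86060, (E,nl)→144920, (C,nl)→361640; best=3800 via (E,hash)
  {ACD}: card=15000; try (A,hash)→3370, (D,hash)→6120, (A,merge)→10270, (D,merge)→17570, (A,nl_idx)→21470, (D,nl_idx)→25520 …(+2); best=3370 via (A,hash)
  {CDF}: card=3750; try (F,hash)→2450, (C,hash)→2950, (F,nl_idx)→9470, (F,merge)→9750, (C,merge)→16400, (F,nl)→31220 …(+1); best=2450 via (F,hash)
  {ABCE}: card=90000; try (C,hash)→11000, (B,hash)→78200, (C,merge)→108200, (C,nl)→452780, (B,nl_idx)→669800, (B,merge)→1301150 …(+1); best=11000 via (C,hash)
  {ACDE}: card=900000; try (E,hash)→20050, (D,hash)→79800, (E,merge)→229330, (D,merge)→1302050, (D,nl_idx)→1479800, (E,nl)→1803370 …(+1); best=20050 via (E,hash)
  {ACDF}: card=75000; try (A,hash)→7600, (F,hash)→18850, (A,merge)→52000, (A,nl_idx)→103700, (F,nl_idx)→168370, (F,merge)→228650 …(+2); best=7600 via (A,hash)
  {ABCDE}: card=1125000; try (D,hash)→105000, (B,hash)→922450, (D,merge)→1633250, (D,nl_idx)→1856000, (B,nl_idx)→8345050, (B,merge)→18921400 …(+2); best=105000 via (D,hash)
  {ACDEF}: card=4500000; try (E,hash)→84280, (F,hash)→920530, (E,merge)→1358560, (E,nl)→9007600, (F,nl_idx)→9920050, (F,merge)→18920330 …(+1); best=84280 via (E,hash)
  {ABCDEF}: card=5625000; try (F,hash)→1230480, (B,hash)→4586680, (F,nl_idx)→12480000, (F,merge)→24855280, (B,nl_idx)→41709280, (F,nl)→45105000 …(+2); best=1230480 via (F,hash)

cost=1230480; order=E,B,A,C,D,F; methods=nl_idx,hash,hash,hash,hash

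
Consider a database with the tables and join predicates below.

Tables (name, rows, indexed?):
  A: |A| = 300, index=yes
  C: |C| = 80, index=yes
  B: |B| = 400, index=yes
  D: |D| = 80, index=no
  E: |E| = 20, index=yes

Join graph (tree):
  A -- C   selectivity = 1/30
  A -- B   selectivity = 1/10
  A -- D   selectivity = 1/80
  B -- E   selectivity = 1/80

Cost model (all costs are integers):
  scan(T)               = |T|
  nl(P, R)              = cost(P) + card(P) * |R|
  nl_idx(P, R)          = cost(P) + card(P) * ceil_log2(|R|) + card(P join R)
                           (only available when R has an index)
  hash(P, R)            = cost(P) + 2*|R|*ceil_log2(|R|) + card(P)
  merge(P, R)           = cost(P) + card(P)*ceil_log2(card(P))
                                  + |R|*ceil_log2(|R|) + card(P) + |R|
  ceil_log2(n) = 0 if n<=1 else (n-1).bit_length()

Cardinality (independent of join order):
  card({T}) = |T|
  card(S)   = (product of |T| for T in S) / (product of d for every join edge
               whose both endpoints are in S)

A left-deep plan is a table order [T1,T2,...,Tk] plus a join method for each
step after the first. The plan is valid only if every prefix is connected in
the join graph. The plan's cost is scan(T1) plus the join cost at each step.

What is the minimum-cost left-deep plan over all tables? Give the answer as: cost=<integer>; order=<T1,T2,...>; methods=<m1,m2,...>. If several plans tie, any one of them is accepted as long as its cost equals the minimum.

cost=12340; order=E,B,A,D,C; methods=nl_idx,merge,hash,hash

Selinger DP (subsets sized 1..n):
  {A}: scan cost=300, card=300
  {C}: scan cost=80, card=80
  {B}: scan cost=400, card=400
  {D}: scan cost=80, card=80
  {E}: scan cost=20, card=20
  {AC}: card=800; try (A,nl_idx)→1600, (C,hash)→1720, (C,nl_idx)→3200, (A,merge)→3720, (C,merge)→3940, (A,hash)→5560 …(+2); best=1600 via (A,nl_idx)
  {AB}: card=12000; try (A,hash)→6200, (B,merge)→7300, (A,merge)→7400, (B,hash)→7800, (B,nl_idx)→15000, (A,nl_idx)→16000 …(+2); best=6200 via (A,hash)
  {AD}: card=300; try (A,nl_idx)→1100, (D,hash)→1720, (A,merge)→3720, (D,merge)→3940, (A,hash)→5560, (A,nl)→24080 …(+1); best=1100 via (A,nl_idx)
  {BE}: card=100; try (B,nl_idx)→300, (E,hash)→1000, (E,nl_idx)→2500, (B,merge)→4140, (E,merge)→4520, (B,hash)→7240 …(+2); best=300 via (B,nl_idx)
  {ABC}: card=32000; try (B,hash)→9600, (B,merge)→14400, (C,hash)→19320, (B,nl_idx)→40800, (C,nl_idx)→122200, (C,merge)→186840 …(+2); best=9600 via (B,hash)
  {ACD}: card=800; try (C,hash)→2520, (D,hash)→3520, (C,nl_idx)→4000, (C,merge)→4740, (D,merge)→11040, (C,nl)→25100 …(+1); best=2520 via (C,hash)
  {ABD}: card=12000; try (B,merge)→8100, (B,hash)→8600, (B,nl_idx)→15800, (D,hash)→19320, (B,nl)→121100, (D,merge)→186840 …(+1); best=8100 via (B,merge)
  {ABE}: card=3000; try (A,merge)→4100, (A,nl_idx)→4200, (A,hash)→5800, (E,hash)→18400, (A,nl)→30300, (E,nl_idx)→69200 …(+2); best=4100 via (A,merge)
  {ABCD}: card=32000; try (B,hash)→10520, (B,merge)→15320, (C,hash)→21220, (B,nl_idx)→41720, (D,hash)→42720, (C,nl_idx)→124100 …(+5); best=10520 via (B,hash)
  {ABCE}: card=8000; try (C,hash)→8220, (C,nl_idx)→33100, (E,hash)→41800, (C,merge)→43740, (E,nl_idx)→177600, (C,nl)→244100 …(+2); best=8220 via (C,hash)
  {ABDE}: card=3000; try (D,hash)→8220, (E,hash)→20300, (D,merge)→43740, (E,nl_idx)→71100, (E,merge)→188220, (D,nl)→244100 …(+1); best=8220 via (D,hash)
  {ABCDE}: card=8000; try (C,hash)→12340, (D,hash)→17340, (C,nl_idx)→37220, (E,hash)→42720, (C,merge)→47860, (D,merge)→120860 …(+5); best=12340 via (C,hash)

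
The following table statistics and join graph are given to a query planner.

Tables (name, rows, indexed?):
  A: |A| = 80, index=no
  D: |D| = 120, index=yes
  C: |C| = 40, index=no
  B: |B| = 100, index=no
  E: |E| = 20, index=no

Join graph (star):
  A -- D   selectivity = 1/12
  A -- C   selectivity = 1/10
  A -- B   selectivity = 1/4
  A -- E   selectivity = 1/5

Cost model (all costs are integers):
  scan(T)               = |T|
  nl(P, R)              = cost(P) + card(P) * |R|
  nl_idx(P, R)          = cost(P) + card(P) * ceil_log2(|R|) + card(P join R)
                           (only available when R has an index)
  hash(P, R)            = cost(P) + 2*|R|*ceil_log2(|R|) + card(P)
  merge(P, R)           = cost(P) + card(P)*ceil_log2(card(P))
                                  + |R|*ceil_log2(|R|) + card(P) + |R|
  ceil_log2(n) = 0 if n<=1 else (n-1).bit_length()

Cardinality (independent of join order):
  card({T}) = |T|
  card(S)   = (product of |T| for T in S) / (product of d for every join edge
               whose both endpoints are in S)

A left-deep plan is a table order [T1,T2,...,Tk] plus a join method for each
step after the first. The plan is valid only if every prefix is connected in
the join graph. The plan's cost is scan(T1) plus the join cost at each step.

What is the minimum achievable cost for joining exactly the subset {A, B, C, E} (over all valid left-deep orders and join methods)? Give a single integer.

Selinger DP over subsets of {A,B,C,E}:
  {A}: scan cost=80, card=80
  {C}: scan cost=40, card=40
  {B}: scan cost=100, card=100
  {E}: scan cost=20, card=20
  {AC}: card=320; try (C,hash)→640, (A,merge)→960, (C,merge)→1000, (A,hash)→1200, (A,nl)→3240, (C,nl)→3280; best=640 via (C,hash)
  {AB}: card=2000; try (A,hash)→1320, (B,merge)→1520, (A,merge)→1540, (B,hash)→1560, (B,nl)→8080, (A,nl)→8100; best=1320 via (A,hash)
  {AE}: card=320; try (E,hash)→360, (A,merge)→780, (E,merge)→840, (A,hash)→1160, (A,nl)→1620, (E,nl)→1680; best=360 via (E,hash)
  {ABC}: card=8000; try (B,hash)→2360, (C,hash)→3800, (B,merge)→4640, (C,merge)→25600, (B,nl)→32640, (C,nl)→81320; best=2360 via (B,hash)
  {ACE}: card=1280; try (E,hash)→1160, (C,hash)→1160, (C,merge)→3840, (E,merge)→3960, (E,nl)→7040, (C,nl)→13160; best=1160 via (E,hash)
  {ABE}: card=8000; try (B,hash)→2080, (E,hash)→3520, (B,merge)→4360, (E,merge)→25440, (B,nl)→32360, (E,nl)→41320; best=2080 via (B,hash)
  {ABCE}: card=32000; try (B,hash)→3840, (E,hash)→10560, (C,hash)→10560, (B,merge)→17320, (C,merge)→114360, (E,merge)→114480 …(+3); best=3840 via (B,hash)

3840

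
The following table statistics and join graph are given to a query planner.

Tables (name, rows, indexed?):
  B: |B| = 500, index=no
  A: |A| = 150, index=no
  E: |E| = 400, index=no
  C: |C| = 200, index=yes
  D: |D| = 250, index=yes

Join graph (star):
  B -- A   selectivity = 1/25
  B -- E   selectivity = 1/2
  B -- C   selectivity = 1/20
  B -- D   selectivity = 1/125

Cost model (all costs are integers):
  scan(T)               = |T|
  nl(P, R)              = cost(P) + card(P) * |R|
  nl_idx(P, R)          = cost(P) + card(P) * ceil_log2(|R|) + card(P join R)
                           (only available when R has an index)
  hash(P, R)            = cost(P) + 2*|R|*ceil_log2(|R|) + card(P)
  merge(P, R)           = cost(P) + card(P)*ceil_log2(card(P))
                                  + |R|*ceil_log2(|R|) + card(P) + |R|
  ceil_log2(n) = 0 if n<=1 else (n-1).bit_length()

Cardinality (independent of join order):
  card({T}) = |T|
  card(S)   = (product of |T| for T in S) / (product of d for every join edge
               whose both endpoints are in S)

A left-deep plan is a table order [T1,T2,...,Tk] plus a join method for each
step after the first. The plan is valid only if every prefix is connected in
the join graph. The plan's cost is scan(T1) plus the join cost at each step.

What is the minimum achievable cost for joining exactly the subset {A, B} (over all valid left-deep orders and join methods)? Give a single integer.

3400

Selinger DP over subsets of {A,B}:
  {B}: scan cost=500, card=500
  {A}: scan cost=150, card=150
  {AB}: card=3000; try (A,hash)→3400, (B,merge)→6500, (A,merge)→6850, (B,hash)→9300, (B,nl)→75150, (A,nl)→75500; best=3400 via (A,hash)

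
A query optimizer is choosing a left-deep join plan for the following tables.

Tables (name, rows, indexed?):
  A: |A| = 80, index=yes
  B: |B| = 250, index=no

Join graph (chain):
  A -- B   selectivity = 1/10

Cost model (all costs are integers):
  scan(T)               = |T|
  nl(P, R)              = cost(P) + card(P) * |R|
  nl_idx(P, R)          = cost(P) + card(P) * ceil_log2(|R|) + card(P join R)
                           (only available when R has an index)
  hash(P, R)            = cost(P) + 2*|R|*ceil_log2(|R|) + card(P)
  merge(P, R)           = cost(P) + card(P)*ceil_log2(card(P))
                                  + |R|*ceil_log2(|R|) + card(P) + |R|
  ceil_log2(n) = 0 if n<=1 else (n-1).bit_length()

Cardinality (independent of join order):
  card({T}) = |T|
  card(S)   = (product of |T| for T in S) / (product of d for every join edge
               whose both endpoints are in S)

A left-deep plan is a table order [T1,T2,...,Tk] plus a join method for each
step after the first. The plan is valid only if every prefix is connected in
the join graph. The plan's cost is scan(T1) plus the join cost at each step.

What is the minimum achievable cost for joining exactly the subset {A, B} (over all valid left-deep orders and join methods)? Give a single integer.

Selinger DP over subsets of {A,B}:
  {A}: scan cost=80, card=80
  {B}: scan cost=250, card=250
  {AB}: card=2000; try (A,hash)→1620, (B,merge)→2970, (A,merge)→3140, (A,nl_idx)→4000, (B,hash)→4160, (B,nl)→20080 …(+1); best=1620 via (A,hash)

1620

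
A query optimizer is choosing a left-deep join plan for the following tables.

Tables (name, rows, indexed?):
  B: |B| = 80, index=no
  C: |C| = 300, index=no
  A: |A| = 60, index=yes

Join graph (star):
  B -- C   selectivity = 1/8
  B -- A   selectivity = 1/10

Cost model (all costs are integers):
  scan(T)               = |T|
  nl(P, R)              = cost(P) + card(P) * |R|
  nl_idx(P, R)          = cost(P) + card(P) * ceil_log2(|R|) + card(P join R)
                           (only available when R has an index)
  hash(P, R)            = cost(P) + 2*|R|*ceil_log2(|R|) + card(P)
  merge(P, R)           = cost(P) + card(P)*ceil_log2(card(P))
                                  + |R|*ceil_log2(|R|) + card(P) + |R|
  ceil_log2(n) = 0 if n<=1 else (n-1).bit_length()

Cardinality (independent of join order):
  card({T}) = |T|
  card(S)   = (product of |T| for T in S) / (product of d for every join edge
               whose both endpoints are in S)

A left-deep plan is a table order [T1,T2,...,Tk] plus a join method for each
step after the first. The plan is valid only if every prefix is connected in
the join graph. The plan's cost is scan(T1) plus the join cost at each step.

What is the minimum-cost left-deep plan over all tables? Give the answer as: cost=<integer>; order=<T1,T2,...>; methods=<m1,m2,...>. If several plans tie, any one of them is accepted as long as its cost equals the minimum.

cost=5440; order=C,B,A; methods=hash,hash

Selinger DP (subsets sized 1..n):
  {B}: scan cost=80, card=80
  {C}: scan cost=300, card=300
  {A}: scan cost=60, card=60
  {BC}: card=3000; try (B,hash)→1720, (C,merge)→3720, (B,merge)→3940, (C,hash)→5560, (C,nl)→24080, (B,nl)→24300; best=1720 via (B,hash)
  {AB}: card=480; try (A,hash)→880, (A,nl_idx)→1040, (B,merge)→1120, (A,merge)→1140, (B,hash)→1240, (B,nl)→4860 …(+1); best=880 via (A,hash)
  {ABC}: card=18000; try (A,hash)→5440, (C,hash)→6760, (C,merge)→8680, (A,nl_idx)→37720, (A,merge)→41140, (C,nl)→144880 …(+1); best=5440 via (A,hash)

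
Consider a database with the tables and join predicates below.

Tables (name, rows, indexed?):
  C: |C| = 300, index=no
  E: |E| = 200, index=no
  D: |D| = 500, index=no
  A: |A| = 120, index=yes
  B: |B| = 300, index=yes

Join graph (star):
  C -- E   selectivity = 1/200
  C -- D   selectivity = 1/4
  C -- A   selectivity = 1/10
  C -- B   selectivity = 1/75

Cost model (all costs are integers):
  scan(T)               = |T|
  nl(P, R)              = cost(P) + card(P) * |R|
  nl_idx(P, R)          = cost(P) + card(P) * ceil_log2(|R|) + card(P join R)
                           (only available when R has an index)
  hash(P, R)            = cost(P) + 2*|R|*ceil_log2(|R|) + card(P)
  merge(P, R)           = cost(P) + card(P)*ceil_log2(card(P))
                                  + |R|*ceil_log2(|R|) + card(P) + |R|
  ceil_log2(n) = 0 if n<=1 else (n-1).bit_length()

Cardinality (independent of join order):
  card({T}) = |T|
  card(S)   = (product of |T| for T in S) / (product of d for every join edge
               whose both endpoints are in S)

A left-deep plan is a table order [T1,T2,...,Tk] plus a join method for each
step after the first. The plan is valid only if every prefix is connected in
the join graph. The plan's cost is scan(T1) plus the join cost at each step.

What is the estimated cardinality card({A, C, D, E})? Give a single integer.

450000

Tables in S: A(120), C(300), D(500), E(200)
Edges inside S: C-E(d=200), C-D(d=4), C-A(d=10)
numerator = 120 * 300 * 500 * 200 = 3600000000
denominator = 200 * 4 * 10 = 8000
card(S) = 3600000000 / 8000 = 450000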